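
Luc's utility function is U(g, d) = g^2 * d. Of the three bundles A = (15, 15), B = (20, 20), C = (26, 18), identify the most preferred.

Evaluate utility at each bundle:
U(A) = 3375.
U(B) = 8000.
U(C) = 12168.
Highest utility is C, so C ≻ B ≻ A.

Bundle C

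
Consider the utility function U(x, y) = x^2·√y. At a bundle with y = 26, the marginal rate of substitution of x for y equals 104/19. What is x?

x = 19

MU_x = 2·x·√y and MU_y = 0.5·x^2·y^(-0.5).
MRS = MU_x/MU_y = (4)·y/x.
Substitute y = 26: MRS = 104/x. Setting 104/x = 104/19 gives x = 104/(104/19) = 19.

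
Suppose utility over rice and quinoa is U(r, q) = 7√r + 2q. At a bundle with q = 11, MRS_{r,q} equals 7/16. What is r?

r = 16

MU_r = 7/(2√r), MU_q = 2.
MRS = 7/(2√r) ÷ 2.
MRS depends only on r: 1.75/√r = 7/16 ⇒ √r = 1.75/(7/16) = 4 ⇒ r = 16.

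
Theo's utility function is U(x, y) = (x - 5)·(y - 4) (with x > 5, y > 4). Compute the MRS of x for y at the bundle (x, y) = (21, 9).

MU_x = (y−4), MU_y = (x−5).
MRS = (y−4)/(x−5).
At (21, 9): MRS = 5/16.
That is, one extra unit of x is worth 5/16 units of y at the margin.

MRS = 5/16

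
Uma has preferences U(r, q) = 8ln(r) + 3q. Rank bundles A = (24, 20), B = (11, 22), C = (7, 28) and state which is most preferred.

Bundle C

Evaluate utility at each bundle:
U(A) = 85.424.
U(B) = 85.183.
U(C) = 99.567.
Highest utility is C, so C ≻ A ≻ B.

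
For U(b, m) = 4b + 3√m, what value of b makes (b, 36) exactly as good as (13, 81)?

b = 15.25

U(13, 81) = 79.
Set U(b, 36) = 79 and solve.
With m = 36: √36 = 6, so 4b = 79 − 3·6 = 61 and b = 15.25.
Check: U(15.25, 36) = 79.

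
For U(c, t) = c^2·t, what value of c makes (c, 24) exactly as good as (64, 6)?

c = 32

U(64, 6) = 24576.
Set U(c, 24) = 24576 and solve.
With t = 24: c^2 = 24576/24 = 1024; taking the square root, c = 32.
Check: U(32, 24) = 24576.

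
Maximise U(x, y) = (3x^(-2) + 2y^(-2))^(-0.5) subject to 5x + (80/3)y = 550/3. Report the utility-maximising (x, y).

x* = 10, y* = 5

For CES with ρ = -2, MRS = (3/2)·(y/x)^3.
Tangency: set MRS = p_x/p_y = 5/(80/3) = 3/16.
So (y/x)^3 = 0.125; taking the cube root, y/x = 0.5, i.e. y = 0.5·x.
Substitute into the budget 5·x + (80/3)·y = 550/3: (55/3)·x = 550/3, so x* = 10 and y* = 0.5·10 = 5.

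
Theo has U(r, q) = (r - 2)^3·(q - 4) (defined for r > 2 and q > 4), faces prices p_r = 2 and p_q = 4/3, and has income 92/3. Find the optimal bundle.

MU_r = 3·(r−2)^2·(q−4), MU_q = (r−2)^3.
MRS = (3/1)·(q−4)/(r−2).
Tangency: set MRS = p_r/p_q = 2/(4/3) = 1.5.
So (3/1)·(q − 4)/(r − 2) = 1.5, i.e. (q − 4) = 0.5·(r − 2).
Rewrite the budget in excess-of-subsistence terms: 2·(r − 2) + (4/3)·(q − 4) = 92/3 − 2·2 − (4/3)·4 = 64/3.
Substituting, (8/3)·(r − 2) = 64/3, so r − 2 = 8 and r* = 10.
Then q − 4 = 0.5·8 = 4, so q* = 8.

r* = 10, q* = 8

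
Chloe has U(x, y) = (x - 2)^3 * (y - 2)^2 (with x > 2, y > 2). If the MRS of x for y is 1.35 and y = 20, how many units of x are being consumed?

MU_x = 3·(x−2)^2·(y−2)^2, MU_y = 2·(x−2)^3·(y−2).
MRS = (3/2)·(y−2)/(x−2).
Substitute y = 20: MRS = 27/(x − 2). Setting this equal to 1.35 gives x − 2 = 27/1.35 = 20, so x = 22.

x = 22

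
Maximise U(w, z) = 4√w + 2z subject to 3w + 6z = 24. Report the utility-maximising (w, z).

MU_w = 4/(2√w), MU_z = 2.
MRS = 4/(2√w) ÷ 2.
Tangency: set MRS = p_w/p_z = 3/6 = 0.5.
MRS depends only on w: 1/√w = 0.5 ⇒ √w = 1/0.5 = 2 ⇒ w* = 4.
From the budget, 6·z = 24 − 3·4 = 12, so z* = 2.

w* = 4, z* = 2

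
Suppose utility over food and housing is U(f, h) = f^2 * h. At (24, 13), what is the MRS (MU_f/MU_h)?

MU_f = 2·f·h and MU_h = f^2.
MRS = MU_f/MU_h = (2/1)·h/f.
At (24, 13): MRS = 13/12.
So at (24, 13) the consumer would give up 13/12 units of h for one more unit of f.

MRS = 13/12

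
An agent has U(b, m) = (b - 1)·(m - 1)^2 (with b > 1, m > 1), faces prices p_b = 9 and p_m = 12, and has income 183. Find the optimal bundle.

b* = 7, m* = 10

MU_b = (m−1)^2, MU_m = 2·(b−1)·(m−1).
MRS = (1/2)·(m−1)/(b−1).
Tangency: set MRS = p_b/p_m = 9/12 = 0.75.
So (1/2)·(m − 1)/(b − 1) = 0.75, i.e. (m − 1) = 1.5·(b − 1).
Rewrite the budget in excess-of-subsistence terms: 9·(b − 1) + 12·(m − 1) = 183 − 9·1 − 12·1 = 162.
Substituting, 27·(b − 1) = 162, so b − 1 = 6 and b* = 7.
Then m − 1 = 1.5·6 = 9, so m* = 10.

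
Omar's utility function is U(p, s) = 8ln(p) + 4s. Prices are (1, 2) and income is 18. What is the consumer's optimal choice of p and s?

MU_p = 8/p, MU_s = 4.
MRS = 8/p ÷ 4.
Tangency: set MRS = p_p/p_s = 1/2 = 0.5.
MRS depends only on p: 2/p = 0.5 ⇒ p* = 2/0.5 = 4.
From the budget, 2·s = 18 − 1·4 = 14, so s* = 7.

p* = 4, s* = 7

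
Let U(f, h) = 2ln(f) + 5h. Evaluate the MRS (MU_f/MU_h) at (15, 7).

MRS = 2/75

MU_f = 2/f, MU_h = 5.
MRS = 2/f ÷ 5.
At (15, 7): MRS = 2/75.
The indifference curve has slope −2/75 at this bundle.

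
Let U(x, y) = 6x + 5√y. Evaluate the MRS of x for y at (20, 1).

MU_x = 6, MU_y = 5/(2√y).
MRS = 6 ÷ (5/(2√y)).
At (20, 1): MRS = 2.4.
The indifference curve has slope −2.4 at this bundle.

MRS = 2.4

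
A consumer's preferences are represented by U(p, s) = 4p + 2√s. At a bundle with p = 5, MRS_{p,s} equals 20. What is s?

MU_p = 4, MU_s = 2/(2√s).
MRS = 4 ÷ (2/(2√s)).
MRS depends only on s: 4·√s = 20 ⇒ √s = 20/4 = 5 ⇒ s = 25.

s = 25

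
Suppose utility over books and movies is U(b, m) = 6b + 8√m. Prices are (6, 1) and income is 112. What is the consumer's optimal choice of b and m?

MU_b = 6, MU_m = 8/(2√m).
MRS = 6 ÷ (8/(2√m)).
Tangency: set MRS = p_b/p_m = 6/1 = 6.
MRS depends only on m: 1.5·√m = 6 ⇒ √m = 6/1.5 = 4 ⇒ m* = 16.
From the budget, 6·b = 112 − 1·16 = 96, so b* = 16.

b* = 16, m* = 16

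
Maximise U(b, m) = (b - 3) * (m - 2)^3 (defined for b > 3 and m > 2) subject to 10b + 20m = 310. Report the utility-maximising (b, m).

b* = 9, m* = 11

MU_b = (m−2)^3, MU_m = 3·(b−3)·(m−2)^2.
MRS = (1/3)·(m−2)/(b−3).
Tangency: set MRS = p_b/p_m = 10/20 = 0.5.
So (1/3)·(m − 2)/(b − 3) = 0.5, i.e. (m − 2) = 1.5·(b − 3).
Rewrite the budget in excess-of-subsistence terms: 10·(b − 3) + 20·(m − 2) = 310 − 10·3 − 20·2 = 240.
Substituting, 40·(b − 3) = 240, so b − 3 = 6 and b* = 9.
Then m − 2 = 1.5·6 = 9, so m* = 11.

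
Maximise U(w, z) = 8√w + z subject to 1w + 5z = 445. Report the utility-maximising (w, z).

MU_w = 8/(2√w), MU_z = 1.
MRS = 8/(2√w) ÷ 1.
Tangency: set MRS = p_w/p_z = 1/5 = 0.2.
MRS depends only on w: 4/√w = 0.2 ⇒ √w = 4/0.2 = 20 ⇒ w* = 400.
From the budget, 5·z = 445 − 1·400 = 45, so z* = 9.

w* = 400, z* = 9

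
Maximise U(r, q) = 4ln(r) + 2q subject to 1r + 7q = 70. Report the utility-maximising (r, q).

MU_r = 4/r, MU_q = 2.
MRS = 4/r ÷ 2.
Tangency: set MRS = p_r/p_q = 1/7.
MRS depends only on r: 2/r = 1/7 ⇒ r* = 2/(1/7) = 14.
From the budget, 7·q = 70 − 1·14 = 56, so q* = 8.

r* = 14, q* = 8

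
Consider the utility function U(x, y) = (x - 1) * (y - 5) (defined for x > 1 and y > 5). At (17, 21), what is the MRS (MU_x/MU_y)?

MRS = 1

MU_x = (y−5), MU_y = (x−1).
MRS = (y−5)/(x−1).
At (17, 21): MRS = 1.
That is, one extra unit of x is worth 1 units of y at the margin.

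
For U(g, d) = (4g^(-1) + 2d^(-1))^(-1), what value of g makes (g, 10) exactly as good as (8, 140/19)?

g = 7

U depends on (g, d) only through S = 4g^(-1) + 2d^(-1), so equal utility means equal S. At (8, 140/19): S = 27/35.
With d = 10: 2·10^(-1) = 0.2, so 4g^(-1) = 27/35 − 0.2 = 4/7, i.e. g^(-1) = 1/7.
Hence g = 1/(1/7) = 7.
Check: U(7, 10) = 1.2963.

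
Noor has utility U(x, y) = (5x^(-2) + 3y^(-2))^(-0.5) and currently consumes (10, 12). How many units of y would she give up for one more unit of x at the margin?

MRS = 72/25

For CES with ρ = -2, MRS = (5/3)·(y/x)^3.
At (10, 12): MRS = 72/25.
That is, one extra unit of x is worth 72/25 units of y at the margin.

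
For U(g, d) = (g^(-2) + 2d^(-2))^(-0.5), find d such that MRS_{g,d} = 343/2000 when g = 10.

For CES with ρ = -2, MRS = (1/2)·(d/g)^3.
Setting (1/2)·(d/10)^3 = 343/2000 gives (d/10)^3 = 343/1000, so d/10 = 0.7 and d = 7.

d = 7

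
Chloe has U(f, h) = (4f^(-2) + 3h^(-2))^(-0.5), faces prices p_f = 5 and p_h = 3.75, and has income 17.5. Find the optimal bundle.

f* = 2, h* = 2

For CES with ρ = -2, MRS = (4/3)·(h/f)^3.
Tangency: set MRS = p_f/p_h = 5/3.75 = 4/3.
So (h/f)^3 = 1; taking the cube root, h/f = 1, i.e. h = f.
Substitute into the budget 5·f + 3.75·h = 17.5: 8.75·f = 17.5, so f* = 2 and h* = 2.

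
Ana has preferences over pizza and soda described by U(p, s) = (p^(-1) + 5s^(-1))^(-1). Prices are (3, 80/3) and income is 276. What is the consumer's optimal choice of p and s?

p* = 12, s* = 9

For CES with ρ = -1, MRS = (1/5)·(s/p)^2.
Tangency: set MRS = p_p/p_s = 3/(80/3) = 9/80.
So (s/p)^2 = 9/16; taking the square root, s/p = 0.75, i.e. s = 0.75·p.
Substitute into the budget 3·p + (80/3)·s = 276: 23·p = 276, so p* = 12 and s* = 0.75·12 = 9.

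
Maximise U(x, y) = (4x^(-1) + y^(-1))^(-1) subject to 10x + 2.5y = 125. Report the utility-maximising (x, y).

For CES with ρ = -1, MRS = (4/1)·(y/x)^2.
Tangency: set MRS = p_x/p_y = 10/2.5 = 4.
So (y/x)^2 = 1; taking the square root, y/x = 1, i.e. y = x.
Substitute into the budget 10·x + 2.5·y = 125: 12.5·x = 125, so x* = 10 and y* = 10.

x* = 10, y* = 10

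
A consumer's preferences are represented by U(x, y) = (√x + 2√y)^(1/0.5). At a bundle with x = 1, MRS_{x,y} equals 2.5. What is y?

For CES with ρ = 0.5, MRS = (1/2)·√(y/x).
Setting (1/2)·√(y/1) = 2.5 gives √(y/1) = 5, so y/1 = 25 and y = 25.

y = 25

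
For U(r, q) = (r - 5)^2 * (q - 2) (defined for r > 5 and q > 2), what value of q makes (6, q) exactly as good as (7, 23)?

U(7, 23) = 84.
Set U(6, q) = 84 and solve.
With r = 6: (6 − 5)^2 = 1, so (q − 2) = 84/1 = 84.
So q = 2 + 84 = 86.
Check: U(6, 86) = 84.

q = 86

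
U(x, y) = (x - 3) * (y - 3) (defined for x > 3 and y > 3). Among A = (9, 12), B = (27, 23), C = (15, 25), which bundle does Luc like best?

Bundle B

Evaluate utility at each bundle:
U(A) = 54.
U(B) = 480.
U(C) = 264.
Highest utility is B, so B ≻ C ≻ A.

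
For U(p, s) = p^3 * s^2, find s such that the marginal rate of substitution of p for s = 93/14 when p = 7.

s = 31

MU_p = 3·p^2·s^2 and MU_s = 2·p^3·s.
MRS = MU_p/MU_s = (3/2)·s/p.
Substitute p = 7: MRS = s/(14/3). Setting s/(14/3) = 93/14 gives s = (93/14)·(14/3) = 31.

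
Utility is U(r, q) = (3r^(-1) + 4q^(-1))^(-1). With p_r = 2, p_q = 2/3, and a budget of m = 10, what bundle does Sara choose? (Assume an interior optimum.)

r* = 3, q* = 6

For CES with ρ = -1, MRS = (3/4)·(q/r)^2.
Tangency: set MRS = p_r/p_q = 2/(2/3) = 3.
So (q/r)^2 = 4; taking the square root, q/r = 2, i.e. q = 2·r.
Substitute into the budget 2·r + (2/3)·q = 10: (10/3)·r = 10, so r* = 3 and q* = 2·3 = 6.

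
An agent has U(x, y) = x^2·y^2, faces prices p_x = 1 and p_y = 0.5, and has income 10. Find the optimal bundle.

x* = 5, y* = 10

MU_x = 2·x·y^2 and MU_y = 2·x^2·y.
MRS = MU_x/MU_y = y/x.
Tangency: set MRS = p_x/p_y = 1/0.5 = 2.
So y/x = 2, i.e. y = 2·x.
Substitute into the budget 1·x + 0.5·y = 10: 2·x = 10, so x* = 5.
Then y* = 2·5 = 10.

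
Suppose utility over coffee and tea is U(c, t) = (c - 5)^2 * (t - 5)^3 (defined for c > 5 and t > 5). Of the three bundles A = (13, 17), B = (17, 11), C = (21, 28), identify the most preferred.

Evaluate utility at each bundle:
U(A) = 110592.
U(B) = 31104.
U(C) = 3114752.
Highest utility is C, so C ≻ A ≻ B.

Bundle C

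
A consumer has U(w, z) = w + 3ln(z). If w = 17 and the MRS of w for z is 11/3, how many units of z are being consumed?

z = 11

MU_w = 1, MU_z = 3/z.
MRS = 1 ÷ (3/z).
MRS depends only on z: (1/3)·z = 11/3 ⇒ z = (11/3)/(1/3) = 11.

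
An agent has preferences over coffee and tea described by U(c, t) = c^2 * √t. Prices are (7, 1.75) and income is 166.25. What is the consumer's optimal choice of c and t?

MU_c = 2·c·√t and MU_t = 0.5·c^2·t^(-0.5).
MRS = MU_c/MU_t = (4)·t/c.
Tangency: set MRS = p_c/p_t = 7/1.75 = 4.
So (4)·t/c = 4, i.e. t = c.
Substitute into the budget 7·c + 1.75·t = 166.25: 8.75·c = 166.25, so c* = 19.
Then t* = 19.

c* = 19, t* = 19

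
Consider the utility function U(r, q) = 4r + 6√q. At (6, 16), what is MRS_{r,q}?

MRS = 16/3

MU_r = 4, MU_q = 6/(2√q).
MRS = 4 ÷ (6/(2√q)).
At (6, 16): MRS = 16/3.
So at (6, 16) the consumer would give up 16/3 units of q for one more unit of r.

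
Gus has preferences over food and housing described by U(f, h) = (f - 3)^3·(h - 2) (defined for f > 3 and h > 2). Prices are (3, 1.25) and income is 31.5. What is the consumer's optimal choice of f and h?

f* = 8, h* = 6

MU_f = 3·(f−3)^2·(h−2), MU_h = (f−3)^3.
MRS = (3/1)·(h−2)/(f−3).
Tangency: set MRS = p_f/p_h = 3/1.25 = 2.4.
So (3/1)·(h − 2)/(f − 3) = 2.4, i.e. (h − 2) = 0.8·(f − 3).
Rewrite the budget in excess-of-subsistence terms: 3·(f − 3) + 1.25·(h − 2) = 31.5 − 3·3 − 1.25·2 = 20.
Substituting, 4·(f − 3) = 20, so f − 3 = 5 and f* = 8.
Then h − 2 = 0.8·5 = 4, so h* = 6.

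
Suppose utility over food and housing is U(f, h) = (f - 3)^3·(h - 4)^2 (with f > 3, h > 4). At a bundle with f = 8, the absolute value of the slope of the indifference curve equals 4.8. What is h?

h = 20

MU_f = 3·(f−3)^2·(h−4)^2, MU_h = 2·(f−3)^3·(h−4).
MRS = (3/2)·(h−4)/(f−3).
Substitute f = 8: MRS = (h − 4)/(10/3). Setting this equal to 4.8 gives h − 4 = 4.8·(10/3) = 16, so h = 20.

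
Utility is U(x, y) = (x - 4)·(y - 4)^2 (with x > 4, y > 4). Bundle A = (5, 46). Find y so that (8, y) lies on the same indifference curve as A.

U(5, 46) = 1764.
Set U(8, y) = 1764 and solve.
With x = 8: (8 − 4) = 4, so (y − 4)^2 = 1764/4 = 441.
Taking the square root (with y > 4): y − 4 = 21, so y = 25.
Check: U(8, 25) = 1764.

y = 25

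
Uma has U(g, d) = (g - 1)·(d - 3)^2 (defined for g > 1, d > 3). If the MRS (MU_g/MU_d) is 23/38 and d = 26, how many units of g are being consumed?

g = 20

MU_g = (d−3)^2, MU_d = 2·(g−1)·(d−3).
MRS = (1/2)·(d−3)/(g−1).
Substitute d = 26: MRS = 11.5/(g − 1). Setting this equal to 23/38 gives g − 1 = 11.5/(23/38) = 19, so g = 20.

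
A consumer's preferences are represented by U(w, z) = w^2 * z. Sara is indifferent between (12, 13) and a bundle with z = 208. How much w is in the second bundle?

U(12, 13) = 1872.
Set U(w, 208) = 1872 and solve.
With z = 208: w^2 = 1872/208 = 9; taking the square root, w = 3.
Check: U(3, 208) = 1872.

w = 3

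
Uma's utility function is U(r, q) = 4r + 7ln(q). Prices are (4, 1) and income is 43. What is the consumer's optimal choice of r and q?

MU_r = 4, MU_q = 7/q.
MRS = 4 ÷ (7/q).
Tangency: set MRS = p_r/p_q = 4/1 = 4.
MRS depends only on q: (4/7)·q = 4 ⇒ q* = 4/(4/7) = 7.
From the budget, 4·r = 43 − 1·7 = 36, so r* = 9.

r* = 9, q* = 7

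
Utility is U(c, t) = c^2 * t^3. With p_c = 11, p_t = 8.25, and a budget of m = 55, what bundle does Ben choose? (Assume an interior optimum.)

c* = 2, t* = 4

MU_c = 2·c·t^3 and MU_t = 3·c^2·t^2.
MRS = MU_c/MU_t = (2/3)·t/c.
Tangency: set MRS = p_c/p_t = 11/8.25 = 4/3.
So (2/3)·t/c = 4/3, i.e. t = 2·c.
Substitute into the budget 11·c + 8.25·t = 55: 27.5·c = 55, so c* = 2.
Then t* = 2·2 = 4.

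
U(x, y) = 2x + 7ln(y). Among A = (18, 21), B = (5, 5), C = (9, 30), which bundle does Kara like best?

Bundle A

Evaluate utility at each bundle:
U(A) = 57.312.
U(B) = 21.266.
U(C) = 41.808.
Highest utility is A, so A ≻ C ≻ B.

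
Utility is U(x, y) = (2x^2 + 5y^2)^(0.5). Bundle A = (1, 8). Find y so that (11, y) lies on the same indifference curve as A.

U depends on (x, y) only through S = 2x^2 + 5y^2, so equal utility means equal S. At (1, 8): S = 322.
With x = 11: 2·11^2 = 242, so 5y^2 = 322 − 242 = 80, i.e. y^2 = 16.
Hence y = √16 = 4.
Check: U(11, 4) = 17.9444.

y = 4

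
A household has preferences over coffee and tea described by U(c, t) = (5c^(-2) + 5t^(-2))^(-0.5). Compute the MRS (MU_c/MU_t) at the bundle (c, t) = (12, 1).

MRS = 1/1728

For CES with ρ = -2, MRS = (t/c)^3.
At (12, 1): MRS = 1/1728.
The indifference curve has slope −1/1728 at this bundle.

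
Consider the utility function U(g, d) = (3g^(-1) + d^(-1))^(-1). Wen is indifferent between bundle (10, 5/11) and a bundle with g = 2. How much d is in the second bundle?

d = 1

U depends on (g, d) only through S = 3g^(-1) + d^(-1), so equal utility means equal S. At (10, 5/11): S = 2.5.
With g = 2: 3·2^(-1) = 1.5, so d^(-1) = 2.5 − 1.5 = 1.
Hence d = 1/1 = 1.
Check: U(2, 1) = 0.4.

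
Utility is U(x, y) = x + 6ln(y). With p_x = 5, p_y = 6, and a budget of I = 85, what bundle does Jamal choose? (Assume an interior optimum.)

MU_x = 1, MU_y = 6/y.
MRS = 1 ÷ (6/y).
Tangency: set MRS = p_x/p_y = 5/6.
MRS depends only on y: (1/6)·y = 5/6 ⇒ y* = (5/6)/(1/6) = 5.
From the budget, 5·x = 85 − 6·5 = 55, so x* = 11.

x* = 11, y* = 5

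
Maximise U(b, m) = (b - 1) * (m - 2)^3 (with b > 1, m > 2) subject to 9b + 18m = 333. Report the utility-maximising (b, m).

MU_b = (m−2)^3, MU_m = 3·(b−1)·(m−2)^2.
MRS = (1/3)·(m−2)/(b−1).
Tangency: set MRS = p_b/p_m = 9/18 = 0.5.
So (1/3)·(m − 2)/(b − 1) = 0.5, i.e. (m − 2) = 1.5·(b − 1).
Rewrite the budget in excess-of-subsistence terms: 9·(b − 1) + 18·(m − 2) = 333 − 9·1 − 18·2 = 288.
Substituting, 36·(b − 1) = 288, so b − 1 = 8 and b* = 9.
Then m − 2 = 1.5·8 = 12, so m* = 14.

b* = 9, m* = 14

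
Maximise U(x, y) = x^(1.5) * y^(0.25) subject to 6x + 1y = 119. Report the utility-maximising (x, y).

MU_x = 1.5·√x·y^(0.25) and MU_y = 0.25·x^(1.5)·y^(-0.75).
MRS = MU_x/MU_y = (6)·y/x.
Tangency: set MRS = p_x/p_y = 6/1 = 6.
So (6)·y/x = 6, i.e. y = x.
Substitute into the budget 6·x + 1·y = 119: 7·x = 119, so x* = 17.
Then y* = 17.

x* = 17, y* = 17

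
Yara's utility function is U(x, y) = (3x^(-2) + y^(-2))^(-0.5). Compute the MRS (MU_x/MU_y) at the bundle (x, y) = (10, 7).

MRS = 1029/1000

For CES with ρ = -2, MRS = (3/1)·(y/x)^3.
At (10, 7): MRS = 1029/1000.
So at (10, 7) the consumer would give up 1029/1000 units of y for one more unit of x.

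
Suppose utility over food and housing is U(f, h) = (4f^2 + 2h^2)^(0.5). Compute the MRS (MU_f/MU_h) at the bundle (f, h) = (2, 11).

For CES with ρ = 2, MRS = (4/2)·(h/f)^(-1).
At (2, 11): MRS = 4/11.
The indifference curve has slope −4/11 at this bundle.

MRS = 4/11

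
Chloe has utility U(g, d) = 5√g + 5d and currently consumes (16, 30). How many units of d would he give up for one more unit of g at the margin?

MRS = 0.125

MU_g = 5/(2√g), MU_d = 5.
MRS = 5/(2√g) ÷ 5.
At (16, 30): MRS = 0.125.
The indifference curve has slope −0.125 at this bundle.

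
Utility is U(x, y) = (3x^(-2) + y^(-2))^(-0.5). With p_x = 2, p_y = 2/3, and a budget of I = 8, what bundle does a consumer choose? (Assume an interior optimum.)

x* = 3, y* = 3

For CES with ρ = -2, MRS = (3/1)·(y/x)^3.
Tangency: set MRS = p_x/p_y = 2/(2/3) = 3.
So (y/x)^3 = 1; taking the cube root, y/x = 1, i.e. y = x.
Substitute into the budget 2·x + (2/3)·y = 8: (8/3)·x = 8, so x* = 3 and y* = 3.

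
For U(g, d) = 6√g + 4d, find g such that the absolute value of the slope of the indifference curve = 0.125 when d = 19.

g = 36

MU_g = 6/(2√g), MU_d = 4.
MRS = 6/(2√g) ÷ 4.
MRS depends only on g: 0.75/√g = 0.125 ⇒ √g = 0.75/0.125 = 6 ⇒ g = 36.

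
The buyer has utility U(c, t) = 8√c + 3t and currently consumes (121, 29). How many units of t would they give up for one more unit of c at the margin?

MU_c = 8/(2√c), MU_t = 3.
MRS = 8/(2√c) ÷ 3.
At (121, 29): MRS = 4/33.
The indifference curve has slope −4/33 at this bundle.

MRS = 4/33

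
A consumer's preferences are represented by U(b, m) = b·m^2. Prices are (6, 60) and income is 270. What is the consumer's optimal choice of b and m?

b* = 15, m* = 3

MU_b = m^2 and MU_m = 2·b·m.
MRS = MU_b/MU_m = (1/2)·m/b.
Tangency: set MRS = p_b/p_m = 6/60 = 0.1.
So (1/2)·m/b = 0.1, i.e. m = 0.2·b.
Substitute into the budget 6·b + 60·m = 270: 18·b = 270, so b* = 15.
Then m* = 0.2·15 = 3.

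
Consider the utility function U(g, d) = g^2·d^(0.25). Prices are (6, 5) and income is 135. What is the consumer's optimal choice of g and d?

MU_g = 2·g·d^(0.25) and MU_d = 0.25·g^2·d^(-0.75).
MRS = MU_g/MU_d = (8)·d/g.
Tangency: set MRS = p_g/p_d = 6/5 = 1.2.
So (8)·d/g = 1.2, i.e. d = 0.15·g.
Substitute into the budget 6·g + 5·d = 135: 6.75·g = 135, so g* = 20.
Then d* = 0.15·20 = 3.

g* = 20, d* = 3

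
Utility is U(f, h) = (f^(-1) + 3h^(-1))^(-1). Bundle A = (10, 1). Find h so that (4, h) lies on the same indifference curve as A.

U depends on (f, h) only through S = f^(-1) + 3h^(-1), so equal utility means equal S. At (10, 1): S = 3.1.
With f = 4: 4^(-1) = 0.25, so 3h^(-1) = 3.1 − 0.25 = 2.85, i.e. h^(-1) = 0.95.
Hence h = 1/0.95 = 20/19.
Check: U(4, 20/19) = 0.3226.

h = 20/19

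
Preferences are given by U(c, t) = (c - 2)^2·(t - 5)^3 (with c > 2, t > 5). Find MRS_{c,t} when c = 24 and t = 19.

MU_c = 2·(c−2)·(t−5)^3, MU_t = 3·(c−2)^2·(t−5)^2.
MRS = (2/3)·(t−5)/(c−2).
At (24, 19): MRS = 14/33.
That is, one extra unit of c is worth 14/33 units of t at the margin.

MRS = 14/33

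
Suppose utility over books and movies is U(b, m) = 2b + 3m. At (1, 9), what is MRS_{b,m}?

MRS = 2/3

MU_b = 2, MU_m = 3, so MRS = 2/3 at every bundle.
At (1, 9): MRS = 2/3.
That is, one extra unit of b is worth 2/3 units of m at the margin.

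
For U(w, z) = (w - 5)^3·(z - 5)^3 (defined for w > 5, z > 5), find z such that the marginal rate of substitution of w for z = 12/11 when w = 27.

z = 29

MU_w = 3·(w−5)^2·(z−5)^3, MU_z = 3·(w−5)^3·(z−5)^2.
MRS = (z−5)/(w−5).
Substitute w = 27: MRS = (z − 5)/22. Setting this equal to 12/11 gives z − 5 = (12/11)·22 = 24, so z = 29.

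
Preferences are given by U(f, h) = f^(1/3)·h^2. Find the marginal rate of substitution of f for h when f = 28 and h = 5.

MRS = 5/168

MU_f = 1/3·f^(-2/3)·h^2 and MU_h = 2·f^(1/3)·h.
MRS = MU_f/MU_h = (1/6)·h/f.
At (28, 5): MRS = 5/168.
That is, one extra unit of f is worth 5/168 units of h at the margin.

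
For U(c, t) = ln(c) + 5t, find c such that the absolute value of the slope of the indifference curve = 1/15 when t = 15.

c = 3

MU_c = 1/c, MU_t = 5.
MRS = 1/c ÷ 5.
MRS depends only on c: 0.2/c = 1/15 ⇒ c = 0.2/(1/15) = 3.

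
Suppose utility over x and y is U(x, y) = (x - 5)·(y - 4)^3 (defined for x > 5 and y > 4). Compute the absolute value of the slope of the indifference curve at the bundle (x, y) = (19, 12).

MRS = 4/21

MU_x = (y−4)^3, MU_y = 3·(x−5)·(y−4)^2.
MRS = (1/3)·(y−4)/(x−5).
At (19, 12): MRS = 4/21.
That is, one extra unit of x is worth 4/21 units of y at the margin.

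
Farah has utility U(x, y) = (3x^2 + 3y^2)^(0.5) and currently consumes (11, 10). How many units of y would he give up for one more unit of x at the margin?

For CES with ρ = 2, MRS = (y/x)^(-1).
At (11, 10): MRS = 1.1.
So at (11, 10) the consumer would give up 1.1 units of y for one more unit of x.

MRS = 1.1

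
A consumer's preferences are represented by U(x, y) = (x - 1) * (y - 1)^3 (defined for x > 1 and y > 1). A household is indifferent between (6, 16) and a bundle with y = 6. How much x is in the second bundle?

U(6, 16) = 16875.
Set U(x, 6) = 16875 and solve.
With y = 6: (6 − 1)^3 = 125, so (x − 1) = 16875/125 = 135.
So x = 1 + 135 = 136.
Check: U(136, 6) = 16875.

x = 136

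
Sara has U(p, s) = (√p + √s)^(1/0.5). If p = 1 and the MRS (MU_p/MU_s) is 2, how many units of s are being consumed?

For CES with ρ = 0.5, MRS = √(s/p).
Setting √(s/1) = 2 gives s/1 = 4 and s = 4.

s = 4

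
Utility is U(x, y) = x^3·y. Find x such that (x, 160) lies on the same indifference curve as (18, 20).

U(18, 20) = 116640.
Set U(x, 160) = 116640 and solve.
With y = 160: x^3 = 116640/160 = 729; taking the cube root, x = 9.
Check: U(9, 160) = 116640.

x = 9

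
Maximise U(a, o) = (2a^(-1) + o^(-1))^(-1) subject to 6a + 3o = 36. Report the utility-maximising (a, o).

a* = 4, o* = 4

For CES with ρ = -1, MRS = (2/1)·(o/a)^2.
Tangency: set MRS = p_a/p_o = 6/3 = 2.
So (o/a)^2 = 1; taking the square root, o/a = 1, i.e. o = a.
Substitute into the budget 6·a + 3·o = 36: 9·a = 36, so a* = 4 and o* = 4.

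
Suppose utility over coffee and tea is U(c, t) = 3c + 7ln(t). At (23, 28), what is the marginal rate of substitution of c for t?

MU_c = 3, MU_t = 7/t.
MRS = 3 ÷ (7/t).
At (23, 28): MRS = 12.
So at (23, 28) the consumer would give up 12 units of t for one more unit of c.

MRS = 12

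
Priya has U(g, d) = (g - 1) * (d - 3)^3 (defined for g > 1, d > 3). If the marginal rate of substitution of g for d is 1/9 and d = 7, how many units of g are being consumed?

g = 13

MU_g = (d−3)^3, MU_d = 3·(g−1)·(d−3)^2.
MRS = (1/3)·(d−3)/(g−1).
Substitute d = 7: MRS = (4/3)/(g − 1). Setting this equal to 1/9 gives g − 1 = (4/3)/(1/9) = 12, so g = 13.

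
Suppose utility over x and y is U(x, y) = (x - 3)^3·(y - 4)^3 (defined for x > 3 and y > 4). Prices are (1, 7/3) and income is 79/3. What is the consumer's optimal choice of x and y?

x* = 10, y* = 7

MU_x = 3·(x−3)^2·(y−4)^3, MU_y = 3·(x−3)^3·(y−4)^2.
MRS = (y−4)/(x−3).
Tangency: set MRS = p_x/p_y = 1/(7/3) = 3/7.
So (y − 4)/(x − 3) = 3/7, i.e. (y − 4) = (3/7)·(x − 3).
Rewrite the budget in excess-of-subsistence terms: 1·(x − 3) + (7/3)·(y − 4) = 79/3 − 1·3 − (7/3)·4 = 14.
Substituting, 2·(x − 3) = 14, so x − 3 = 7 and x* = 10.
Then y − 4 = (3/7)·7 = 3, so y* = 7.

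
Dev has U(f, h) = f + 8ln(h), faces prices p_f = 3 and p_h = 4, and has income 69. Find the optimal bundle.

f* = 15, h* = 6

MU_f = 1, MU_h = 8/h.
MRS = 1 ÷ (8/h).
Tangency: set MRS = p_f/p_h = 3/4 = 0.75.
MRS depends only on h: 0.125·h = 0.75 ⇒ h* = 0.75/0.125 = 6.
From the budget, 3·f = 69 − 4·6 = 45, so f* = 15.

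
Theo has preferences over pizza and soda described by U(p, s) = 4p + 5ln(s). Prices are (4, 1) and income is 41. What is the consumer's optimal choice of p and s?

p* = 9, s* = 5

MU_p = 4, MU_s = 5/s.
MRS = 4 ÷ (5/s).
Tangency: set MRS = p_p/p_s = 4/1 = 4.
MRS depends only on s: 0.8·s = 4 ⇒ s* = 4/0.8 = 5.
From the budget, 4·p = 41 − 1·5 = 36, so p* = 9.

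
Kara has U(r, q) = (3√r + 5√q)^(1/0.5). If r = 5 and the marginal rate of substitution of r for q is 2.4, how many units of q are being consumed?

For CES with ρ = 0.5, MRS = (3/5)·√(q/r).
Setting (3/5)·√(q/5) = 2.4 gives √(q/5) = 4, so q/5 = 16 and q = 80.

q = 80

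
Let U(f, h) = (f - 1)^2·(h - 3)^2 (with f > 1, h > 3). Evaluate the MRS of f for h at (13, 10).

MRS = 7/12

MU_f = 2·(f−1)·(h−3)^2, MU_h = 2·(f−1)^2·(h−3).
MRS = (h−3)/(f−1).
At (13, 10): MRS = 7/12.
That is, one extra unit of f is worth 7/12 units of h at the margin.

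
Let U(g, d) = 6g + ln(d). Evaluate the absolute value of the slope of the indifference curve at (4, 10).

MU_g = 6, MU_d = 1/d.
MRS = 6 ÷ (1/d).
At (4, 10): MRS = 60.
The indifference curve has slope −60 at this bundle.

MRS = 60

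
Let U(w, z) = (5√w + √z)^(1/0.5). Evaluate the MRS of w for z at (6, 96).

MRS = 20

For CES with ρ = 0.5, MRS = (5/1)·√(z/w).
At (6, 96): MRS = 20.
So at (6, 96) the consumer would give up 20 units of z for one more unit of w.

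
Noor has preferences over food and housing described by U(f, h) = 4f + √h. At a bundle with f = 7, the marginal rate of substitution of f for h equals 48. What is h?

h = 36

MU_f = 4, MU_h = 1/(2√h).
MRS = 4 ÷ (1/(2√h)).
MRS depends only on h: 8·√h = 48 ⇒ √h = 48/8 = 6 ⇒ h = 36.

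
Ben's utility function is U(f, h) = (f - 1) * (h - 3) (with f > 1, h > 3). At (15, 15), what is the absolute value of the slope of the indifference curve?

MRS = 6/7

MU_f = (h−3), MU_h = (f−1).
MRS = (h−3)/(f−1).
At (15, 15): MRS = 6/7.
So at (15, 15) the consumer would give up 6/7 units of h for one more unit of f.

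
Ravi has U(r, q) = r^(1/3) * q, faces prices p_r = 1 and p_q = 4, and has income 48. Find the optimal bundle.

r* = 12, q* = 9

MU_r = 1/3·r^(-2/3)·q and MU_q = r^(1/3).
MRS = MU_r/MU_q = (1/3)·q/r.
Tangency: set MRS = p_r/p_q = 1/4 = 0.25.
So (1/3)·q/r = 0.25, i.e. q = 0.75·r.
Substitute into the budget 1·r + 4·q = 48: 4·r = 48, so r* = 12.
Then q* = 0.75·12 = 9.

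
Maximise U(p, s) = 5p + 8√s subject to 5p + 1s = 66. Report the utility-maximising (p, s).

p* = 10, s* = 16

MU_p = 5, MU_s = 8/(2√s).
MRS = 5 ÷ (8/(2√s)).
Tangency: set MRS = p_p/p_s = 5/1 = 5.
MRS depends only on s: 1.25·√s = 5 ⇒ √s = 5/1.25 = 4 ⇒ s* = 16.
From the budget, 5·p = 66 − 1·16 = 50, so p* = 10.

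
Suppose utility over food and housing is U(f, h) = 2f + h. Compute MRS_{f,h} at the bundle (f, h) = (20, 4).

MRS = 2

MU_f = 2, MU_h = 1, so MRS = 2/1 = 2 at every bundle.
At (20, 4): MRS = 2.
So at (20, 4) the consumer would give up 2 units of h for one more unit of f.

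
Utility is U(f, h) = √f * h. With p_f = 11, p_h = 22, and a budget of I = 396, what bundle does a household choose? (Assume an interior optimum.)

MU_f = 0.5·f^(-0.5)·h and MU_h = √f.
MRS = MU_f/MU_h = (0.5)·h/f.
Tangency: set MRS = p_f/p_h = 11/22 = 0.5.
So (0.5)·h/f = 0.5, i.e. h = f.
Substitute into the budget 11·f + 22·h = 396: 33·f = 396, so f* = 12.
Then h* = 12.

f* = 12, h* = 12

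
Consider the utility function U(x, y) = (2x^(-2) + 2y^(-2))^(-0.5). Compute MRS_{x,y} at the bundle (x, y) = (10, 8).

MRS = 64/125

For CES with ρ = -2, MRS = (y/x)^3.
At (10, 8): MRS = 64/125.
The indifference curve has slope −64/125 at this bundle.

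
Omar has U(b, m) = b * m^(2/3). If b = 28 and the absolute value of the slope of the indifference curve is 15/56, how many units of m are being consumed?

m = 5

MU_b = m^(2/3) and MU_m = 2/3·b·m^(-1/3).
MRS = MU_b/MU_m = (1.5)·m/b.
Substitute b = 28: MRS = m/(56/3). Setting m/(56/3) = 15/56 gives m = (15/56)·(56/3) = 5.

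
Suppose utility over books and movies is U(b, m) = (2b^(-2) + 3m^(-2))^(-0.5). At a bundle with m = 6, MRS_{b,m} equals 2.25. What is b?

b = 4

For CES with ρ = -2, MRS = (2/3)·(m/b)^3.
Setting (2/3)·(6/b)^3 = 2.25 gives (6/b)^3 = 3.375, so 6/b = 1.5 and b = 4.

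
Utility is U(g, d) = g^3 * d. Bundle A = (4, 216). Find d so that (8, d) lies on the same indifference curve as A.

U(4, 216) = 13824.
Set U(8, d) = 13824 and solve.
With g = 8: 8^3 = 512, so d = 13824/512 = 27.
Check: U(8, 27) = 13824.

d = 27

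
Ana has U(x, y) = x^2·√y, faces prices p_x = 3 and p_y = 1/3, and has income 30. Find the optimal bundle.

x* = 8, y* = 18

MU_x = 2·x·√y and MU_y = 0.5·x^2·y^(-0.5).
MRS = MU_x/MU_y = (4)·y/x.
Tangency: set MRS = p_x/p_y = 3/(1/3) = 9.
So (4)·y/x = 9, i.e. y = 2.25·x.
Substitute into the budget 3·x + (1/3)·y = 30: 3.75·x = 30, so x* = 8.
Then y* = 2.25·8 = 18.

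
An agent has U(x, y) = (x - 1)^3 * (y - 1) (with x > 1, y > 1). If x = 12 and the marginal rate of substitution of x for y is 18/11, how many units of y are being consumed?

y = 7

MU_x = 3·(x−1)^2·(y−1), MU_y = (x−1)^3.
MRS = (3/1)·(y−1)/(x−1).
Substitute x = 12: MRS = (y − 1)/(11/3). Setting this equal to 18/11 gives y − 1 = (18/11)·(11/3) = 6, so y = 7.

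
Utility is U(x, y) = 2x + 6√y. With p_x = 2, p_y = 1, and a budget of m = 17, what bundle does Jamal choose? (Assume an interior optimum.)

MU_x = 2, MU_y = 6/(2√y).
MRS = 2 ÷ (6/(2√y)).
Tangency: set MRS = p_x/p_y = 2/1 = 2.
MRS depends only on y: (2/3)·√y = 2 ⇒ √y = 2/(2/3) = 3 ⇒ y* = 9.
From the budget, 2·x = 17 − 1·9 = 8, so x* = 4.

x* = 4, y* = 9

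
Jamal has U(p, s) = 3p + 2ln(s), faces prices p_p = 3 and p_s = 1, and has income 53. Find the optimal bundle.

p* = 17, s* = 2

MU_p = 3, MU_s = 2/s.
MRS = 3 ÷ (2/s).
Tangency: set MRS = p_p/p_s = 3/1 = 3.
MRS depends only on s: 1.5·s = 3 ⇒ s* = 3/1.5 = 2.
From the budget, 3·p = 53 − 1·2 = 51, so p* = 17.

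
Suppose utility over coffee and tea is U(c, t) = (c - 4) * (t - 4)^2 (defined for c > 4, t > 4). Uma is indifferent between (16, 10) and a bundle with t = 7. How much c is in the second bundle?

c = 52

U(16, 10) = 432.
Set U(c, 7) = 432 and solve.
With t = 7: (7 − 4)^2 = 9, so (c − 4) = 432/9 = 48.
So c = 4 + 48 = 52.
Check: U(52, 7) = 432.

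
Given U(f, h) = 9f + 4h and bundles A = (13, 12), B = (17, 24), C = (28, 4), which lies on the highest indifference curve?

Evaluate utility at each bundle:
U(A) = 165.
U(B) = 249.
U(C) = 268.
Highest utility is C, so C ≻ B ≻ A.

Bundle C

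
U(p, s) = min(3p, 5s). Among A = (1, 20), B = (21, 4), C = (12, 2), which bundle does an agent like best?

Bundle B

Evaluate utility at each bundle:
U(A) = 3.
U(B) = 20.
U(C) = 10.
Highest utility is B, so B ≻ C ≻ A.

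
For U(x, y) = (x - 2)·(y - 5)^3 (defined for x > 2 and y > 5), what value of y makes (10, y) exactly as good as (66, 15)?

U(66, 15) = 64000.
Set U(10, y) = 64000 and solve.
With x = 10: (10 − 2) = 8, so (y − 5)^3 = 64000/8 = 8000.
Taking the cube root (with y > 5): y − 5 = 20, so y = 25.
Check: U(10, 25) = 64000.

y = 25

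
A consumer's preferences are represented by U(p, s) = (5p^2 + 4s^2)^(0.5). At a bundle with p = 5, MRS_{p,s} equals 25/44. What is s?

For CES with ρ = 2, MRS = (5/4)·(s/p)^(-1).
Setting (5/4)·(s/5)^(-1) = 25/44 gives (s/5)^(-1) = 5/11, so s/5 = 2.2 and s = 11.

s = 11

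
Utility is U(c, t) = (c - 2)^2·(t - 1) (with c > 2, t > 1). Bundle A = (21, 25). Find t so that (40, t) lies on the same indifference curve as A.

t = 7

U(21, 25) = 8664.
Set U(40, t) = 8664 and solve.
With c = 40: (40 − 2)^2 = 1444, so (t − 1) = 8664/1444 = 6.
So t = 1 + 6 = 7.
Check: U(40, 7) = 8664.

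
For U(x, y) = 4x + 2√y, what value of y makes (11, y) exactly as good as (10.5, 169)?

y = 144

U(10.5, 169) = 68.
Set U(11, y) = 68 and solve.
With x = 11: 2√y = 68 − 4·11 = 24, so √y = 12 and y = 144.
Check: U(11, 144) = 68.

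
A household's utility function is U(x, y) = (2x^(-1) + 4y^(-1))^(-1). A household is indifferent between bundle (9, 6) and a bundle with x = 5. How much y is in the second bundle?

y = 90/11

U depends on (x, y) only through S = 2x^(-1) + 4y^(-1), so equal utility means equal S. At (9, 6): S = 8/9.
With x = 5: 2·5^(-1) = 0.4, so 4y^(-1) = 8/9 − 0.4 = 22/45, i.e. y^(-1) = 11/90.
Hence y = 1/(11/90) = 90/11.
Check: U(5, 90/11) = 1.125.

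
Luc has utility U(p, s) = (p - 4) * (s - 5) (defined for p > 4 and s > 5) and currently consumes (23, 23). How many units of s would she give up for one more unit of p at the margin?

MU_p = (s−5), MU_s = (p−4).
MRS = (s−5)/(p−4).
At (23, 23): MRS = 18/19.
The indifference curve has slope −18/19 at this bundle.

MRS = 18/19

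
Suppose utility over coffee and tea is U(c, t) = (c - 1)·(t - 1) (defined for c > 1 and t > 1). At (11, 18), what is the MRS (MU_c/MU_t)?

MU_c = (t−1), MU_t = (c−1).
MRS = (t−1)/(c−1).
At (11, 18): MRS = 1.7.
That is, one extra unit of c is worth 1.7 units of t at the margin.

MRS = 1.7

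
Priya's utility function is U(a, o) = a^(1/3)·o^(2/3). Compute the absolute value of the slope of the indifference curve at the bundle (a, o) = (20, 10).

MU_a = 1/3·a^(-2/3)·o^(2/3) and MU_o = 2/3·a^(1/3)·o^(-1/3).
MRS = MU_a/MU_o = (0.5)·o/a.
At (20, 10): MRS = 0.25.
That is, one extra unit of a is worth 0.25 units of o at the margin.

MRS = 0.25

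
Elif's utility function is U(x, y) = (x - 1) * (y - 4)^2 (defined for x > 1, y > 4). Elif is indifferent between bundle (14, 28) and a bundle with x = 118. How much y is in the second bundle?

y = 12

U(14, 28) = 7488.
Set U(118, y) = 7488 and solve.
With x = 118: (118 − 1) = 117, so (y − 4)^2 = 7488/117 = 64.
Taking the square root (with y > 4): y − 4 = 8, so y = 12.
Check: U(118, 12) = 7488.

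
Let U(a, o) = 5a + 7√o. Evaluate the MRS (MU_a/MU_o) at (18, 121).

MU_a = 5, MU_o = 7/(2√o).
MRS = 5 ÷ (7/(2√o)).
At (18, 121): MRS = 110/7.
The indifference curve has slope −110/7 at this bundle.

MRS = 110/7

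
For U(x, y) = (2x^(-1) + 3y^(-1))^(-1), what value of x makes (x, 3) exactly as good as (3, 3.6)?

x = 4

U depends on (x, y) only through S = 2x^(-1) + 3y^(-1), so equal utility means equal S. At (3, 3.6): S = 1.5.
With y = 3: 3·3^(-1) = 1, so 2x^(-1) = 1.5 − 1 = 0.5, i.e. x^(-1) = 0.25.
Hence x = 1/0.25 = 4.
Check: U(4, 3) = 0.6667.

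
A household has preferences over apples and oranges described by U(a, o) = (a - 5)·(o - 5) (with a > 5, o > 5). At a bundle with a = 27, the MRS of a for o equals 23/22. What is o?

o = 28

MU_a = (o−5), MU_o = (a−5).
MRS = (o−5)/(a−5).
Substitute a = 27: MRS = (o − 5)/22. Setting this equal to 23/22 gives o − 5 = (23/22)·22 = 23, so o = 28.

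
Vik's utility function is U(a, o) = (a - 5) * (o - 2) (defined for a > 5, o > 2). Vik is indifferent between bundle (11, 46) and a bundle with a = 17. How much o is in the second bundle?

U(11, 46) = 264.
Set U(17, o) = 264 and solve.
With a = 17: (17 − 5) = 12, so (o − 2) = 264/12 = 22.
So o = 2 + 22 = 24.
Check: U(17, 24) = 264.

o = 24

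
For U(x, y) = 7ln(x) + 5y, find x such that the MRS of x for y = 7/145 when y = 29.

x = 29

MU_x = 7/x, MU_y = 5.
MRS = 7/x ÷ 5.
MRS depends only on x: 1.4/x = 7/145 ⇒ x = 1.4/(7/145) = 29.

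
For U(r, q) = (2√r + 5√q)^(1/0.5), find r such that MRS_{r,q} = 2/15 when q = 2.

r = 18

For CES with ρ = 0.5, MRS = (2/5)·√(q/r).
Setting (2/5)·√(2/r) = 2/15 gives √(2/r) = 1/3, so 2/r = 1/9 and r = 18.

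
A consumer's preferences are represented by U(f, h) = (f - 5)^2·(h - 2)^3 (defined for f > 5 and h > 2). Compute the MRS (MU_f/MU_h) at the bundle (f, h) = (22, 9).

MU_f = 2·(f−5)·(h−2)^3, MU_h = 3·(f−5)^2·(h−2)^2.
MRS = (2/3)·(h−2)/(f−5).
At (22, 9): MRS = 14/51.
That is, one extra unit of f is worth 14/51 units of h at the margin.

MRS = 14/51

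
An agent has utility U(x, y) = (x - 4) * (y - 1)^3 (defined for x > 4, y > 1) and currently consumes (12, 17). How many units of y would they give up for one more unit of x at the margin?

MRS = 2/3

MU_x = (y−1)^3, MU_y = 3·(x−4)·(y−1)^2.
MRS = (1/3)·(y−1)/(x−4).
At (12, 17): MRS = 2/3.
So at (12, 17) the consumer would give up 2/3 units of y for one more unit of x.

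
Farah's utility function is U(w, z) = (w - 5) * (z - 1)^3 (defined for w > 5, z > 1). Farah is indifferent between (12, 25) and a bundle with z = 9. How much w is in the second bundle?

U(12, 25) = 96768.
Set U(w, 9) = 96768 and solve.
With z = 9: (9 − 1)^3 = 512, so (w − 5) = 96768/512 = 189.
So w = 5 + 189 = 194.
Check: U(194, 9) = 96768.

w = 194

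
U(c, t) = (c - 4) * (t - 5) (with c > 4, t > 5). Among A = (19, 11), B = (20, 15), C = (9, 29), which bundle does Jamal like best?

Bundle B

Evaluate utility at each bundle:
U(A) = 90.
U(B) = 160.
U(C) = 120.
Highest utility is B, so B ≻ C ≻ A.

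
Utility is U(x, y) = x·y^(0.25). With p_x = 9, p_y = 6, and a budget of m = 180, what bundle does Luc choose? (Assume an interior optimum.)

x* = 16, y* = 6

MU_x = y^(0.25) and MU_y = 0.25·x·y^(-0.75).
MRS = MU_x/MU_y = (4)·y/x.
Tangency: set MRS = p_x/p_y = 9/6 = 1.5.
So (4)·y/x = 1.5, i.e. y = 0.375·x.
Substitute into the budget 9·x + 6·y = 180: 11.25·x = 180, so x* = 16.
Then y* = 0.375·16 = 6.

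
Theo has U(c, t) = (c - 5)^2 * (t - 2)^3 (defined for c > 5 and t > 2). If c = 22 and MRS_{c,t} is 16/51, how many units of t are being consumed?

t = 10

MU_c = 2·(c−5)·(t−2)^3, MU_t = 3·(c−5)^2·(t−2)^2.
MRS = (2/3)·(t−2)/(c−5).
Substitute c = 22: MRS = (t − 2)/25.5. Setting this equal to 16/51 gives t − 2 = (16/51)·25.5 = 8, so t = 10.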